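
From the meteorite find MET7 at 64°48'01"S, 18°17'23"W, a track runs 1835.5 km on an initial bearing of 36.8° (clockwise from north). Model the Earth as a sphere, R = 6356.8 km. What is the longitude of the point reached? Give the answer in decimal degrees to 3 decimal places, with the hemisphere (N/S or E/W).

MET7: φ = -64.80028°, λ = -18.28972°
δ = d/R = 1835.5/6356.8 = 0.288746 rad
φ₂ = arcsin(sin φ₁ cos δ + cos φ₁ sin δ cos θ)
   = arcsin(-0.90483·0.95860 + 0.42577·0.28475·0.80073) = -50.37998°
λ₂ = λ₁ + atan2(sin θ sin δ cos φ₁, cos δ − sin φ₁ sin φ₂) = -2.77517°

2.775°W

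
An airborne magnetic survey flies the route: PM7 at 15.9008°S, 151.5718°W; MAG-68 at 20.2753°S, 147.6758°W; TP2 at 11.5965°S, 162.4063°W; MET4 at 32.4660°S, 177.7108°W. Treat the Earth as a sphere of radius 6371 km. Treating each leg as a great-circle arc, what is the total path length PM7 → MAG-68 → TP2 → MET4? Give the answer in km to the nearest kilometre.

5281 km

PM7→MAG-68: c = 0.100022 rad, d = 637.24 km
MAG-68→TP2: c = 0.289635 rad, d = 1845.26 km
TP2→MET4: c = 0.439219 rad, d = 2798.26 km
Total = 637.24 + 1845.26 + 2798.26 = 5280.77 km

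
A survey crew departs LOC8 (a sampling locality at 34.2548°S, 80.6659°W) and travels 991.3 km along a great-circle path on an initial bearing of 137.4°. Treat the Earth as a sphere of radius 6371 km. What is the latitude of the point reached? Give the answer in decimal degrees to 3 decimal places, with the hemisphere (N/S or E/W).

δ = d/R = 991.3/6371 = 0.155596 rad
φ₂ = arcsin(sin φ₁ cos δ + cos φ₁ sin δ cos θ)
   = arcsin(-0.56287·0.98792 + 0.82654·0.15497·-0.73610) = -40.56872°
λ₂ = λ₁ + atan2(sin θ sin δ cos φ₁, cos δ − sin φ₁ sin φ₂) = -72.72874°

40.569°S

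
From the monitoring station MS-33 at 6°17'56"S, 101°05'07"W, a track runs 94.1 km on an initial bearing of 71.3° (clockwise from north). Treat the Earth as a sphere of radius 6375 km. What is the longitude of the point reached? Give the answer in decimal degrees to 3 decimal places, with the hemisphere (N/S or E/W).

100.280°W

MS-33: φ = -6.29889°, λ = -101.08528°
δ = d/R = 94.1/6375 = 0.014761 rad
φ₂ = arcsin(sin φ₁ cos δ + cos φ₁ sin δ cos θ)
   = arcsin(-0.10972·0.99989 + 0.99396·0.01476·0.32061) = -6.02713°
λ₂ = λ₁ + atan2(sin θ sin δ cos φ₁, cos δ − sin φ₁ sin φ₂) = -100.27974°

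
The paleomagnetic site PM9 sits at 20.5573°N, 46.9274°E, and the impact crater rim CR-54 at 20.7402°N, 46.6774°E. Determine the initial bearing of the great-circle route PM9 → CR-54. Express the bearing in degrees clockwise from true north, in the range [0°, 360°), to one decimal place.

308.1°

Δλ = -0.2500°
y = sin Δλ · cos φ₂ = -0.004081
x = cos φ₁ sin φ₂ − sin φ₁ cos φ₂ cos Δλ = 0.003195
θ = atan2(y, x) = -51.9368° → 308.0632° (mod 360°)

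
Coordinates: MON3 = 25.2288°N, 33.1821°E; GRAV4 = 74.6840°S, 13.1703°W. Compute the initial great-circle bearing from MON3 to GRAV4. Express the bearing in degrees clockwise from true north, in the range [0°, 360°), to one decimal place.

Δλ = -46.3524°
y = sin Δλ · cos φ₂ = -0.191133
x = cos φ₁ sin φ₂ − sin φ₁ cos φ₂ cos Δλ = -0.950194
θ = atan2(y, x) = -168.6266° → 191.3734° (mod 360°)

191.4°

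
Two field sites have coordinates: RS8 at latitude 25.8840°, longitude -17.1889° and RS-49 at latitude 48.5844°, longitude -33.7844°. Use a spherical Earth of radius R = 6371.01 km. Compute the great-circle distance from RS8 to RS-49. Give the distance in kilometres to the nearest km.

Δφ = 22.7004°,  Δλ = -16.5955°
a = sin²(Δφ/2) + cos φ₁ cos φ₂ sin²(Δλ/2) = 0.051128
c = 2·arcsin(√a) = 0.456174 rad = 26.1369°
d = R·c = 6371.01 × 0.456174 = 2906.3 km

2906 km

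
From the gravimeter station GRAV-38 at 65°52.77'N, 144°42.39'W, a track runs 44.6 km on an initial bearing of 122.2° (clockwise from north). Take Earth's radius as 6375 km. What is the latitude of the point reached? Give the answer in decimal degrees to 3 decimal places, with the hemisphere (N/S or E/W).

65.664°N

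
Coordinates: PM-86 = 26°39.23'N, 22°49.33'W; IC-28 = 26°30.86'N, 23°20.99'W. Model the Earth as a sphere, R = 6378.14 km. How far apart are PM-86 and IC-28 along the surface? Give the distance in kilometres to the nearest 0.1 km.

54.8 km

PM-86: φ = +26.65383°, λ = -22.82217°
IC-28: φ = +26.51433°, λ = -23.34983°
Δφ = -0.1395°,  Δλ = -0.5277°
a = sin²(Δφ/2) + cos φ₁ cos φ₂ sin²(Δλ/2) = 0.000018
c = 2·arcsin(√a) = 0.008588 rad = 0.4921°
d = R·c = 6378.14 × 0.008588 = 54.8 km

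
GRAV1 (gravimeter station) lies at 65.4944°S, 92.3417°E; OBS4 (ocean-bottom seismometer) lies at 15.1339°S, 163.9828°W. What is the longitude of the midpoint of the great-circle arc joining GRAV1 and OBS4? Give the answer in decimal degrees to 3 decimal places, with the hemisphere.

Bx = cos φ₂ cos Δλ = -0.228223,  By = cos φ₂ sin Δλ = 0.937952
φₘ = atan2(sin φ₁ + sin φ₂, √((cos φ₁ + Bx)² + By²)) = -50.76230°
λₘ = λ₁ + atan2(By, cos φ₁ + Bx) = 171.09236°

171.092°E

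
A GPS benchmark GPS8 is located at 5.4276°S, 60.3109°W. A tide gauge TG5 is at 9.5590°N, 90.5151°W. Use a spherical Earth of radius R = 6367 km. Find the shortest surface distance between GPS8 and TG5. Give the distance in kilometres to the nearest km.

Δφ = 14.9866°,  Δλ = -30.2042°
a = sin²(Δφ/2) + cos φ₁ cos φ₂ sin²(Δλ/2) = 0.083645
c = 2·arcsin(√a) = 0.586813 rad = 33.6219°
d = R·c = 6367 × 0.586813 = 3736.2 km

3736 km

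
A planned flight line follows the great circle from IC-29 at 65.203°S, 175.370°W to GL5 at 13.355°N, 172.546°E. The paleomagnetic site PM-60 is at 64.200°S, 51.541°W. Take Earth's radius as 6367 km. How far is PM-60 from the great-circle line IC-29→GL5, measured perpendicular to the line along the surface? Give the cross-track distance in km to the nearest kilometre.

1476 km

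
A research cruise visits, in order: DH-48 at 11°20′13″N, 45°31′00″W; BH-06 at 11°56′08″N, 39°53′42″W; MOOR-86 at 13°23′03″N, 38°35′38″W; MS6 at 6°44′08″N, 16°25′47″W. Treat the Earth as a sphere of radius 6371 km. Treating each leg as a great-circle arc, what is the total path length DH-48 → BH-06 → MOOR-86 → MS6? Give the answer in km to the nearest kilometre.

3365 km

DH-48: φ = +11.33694°, λ = -45.51667°
BH-06: φ = +11.93556°, λ = -39.89500°
MOOR-86: φ = +13.38417°, λ = -38.59389°
MS6: φ = +6.73556°, λ = -16.42972°
DH-48→BH-06: c = 0.096664 rad, d = 615.85 km
BH-06→MOOR-86: c = 0.033617 rad, d = 214.18 km
MOOR-86→MS6: c = 0.397879 rad, d = 2534.89 km
Total = 615.85 + 214.18 + 2534.89 = 3364.91 km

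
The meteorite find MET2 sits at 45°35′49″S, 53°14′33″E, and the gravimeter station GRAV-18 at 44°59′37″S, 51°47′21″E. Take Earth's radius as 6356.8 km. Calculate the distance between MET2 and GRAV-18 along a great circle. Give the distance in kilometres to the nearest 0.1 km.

131.7 km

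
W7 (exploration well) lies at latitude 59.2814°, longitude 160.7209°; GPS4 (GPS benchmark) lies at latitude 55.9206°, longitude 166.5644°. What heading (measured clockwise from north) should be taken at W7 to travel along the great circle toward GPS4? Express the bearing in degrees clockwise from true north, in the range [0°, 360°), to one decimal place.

134.5°

Δλ = 5.8435°
y = sin Δλ · cos φ₂ = 0.057049
x = cos φ₁ sin φ₂ − sin φ₁ cos φ₂ cos Δλ = -0.056120
θ = atan2(y, x) = 134.5297° → 134.5297° (mod 360°)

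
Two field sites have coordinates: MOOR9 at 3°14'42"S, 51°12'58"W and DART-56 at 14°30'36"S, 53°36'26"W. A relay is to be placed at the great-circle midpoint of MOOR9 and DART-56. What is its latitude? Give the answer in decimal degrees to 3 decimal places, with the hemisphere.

MOOR9: φ = -3.24500°, λ = -51.21611°
DART-56: φ = -14.51000°, λ = -53.60722°
Bx = cos φ₂ cos Δλ = 0.967261,  By = cos φ₂ sin Δλ = -0.040390
φₘ = atan2(sin φ₁ + sin φ₂, √((cos φ₁ + Bx)² + By²)) = -8.87940°
λₘ = λ₁ + atan2(By, cos φ₁ + Bx) = -52.39325°

8.879°S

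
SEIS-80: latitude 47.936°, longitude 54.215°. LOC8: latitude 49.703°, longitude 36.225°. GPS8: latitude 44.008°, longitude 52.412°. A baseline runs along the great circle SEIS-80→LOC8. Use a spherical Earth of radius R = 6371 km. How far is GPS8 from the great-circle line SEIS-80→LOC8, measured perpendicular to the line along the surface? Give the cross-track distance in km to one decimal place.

δ₁₃ = central angle SEIS-80→GPS8 = 0.071955 rad  (haversine)
θ₁₃ = bearing SEIS-80→GPS8 = 198.347°,  θ₁₂ = bearing SEIS-80→LOC8 = 285.210°
dₓₜ = R·arcsin(sin δ₁₃ · sin(θ₁₃ − θ₁₂)) = 6371·arcsin(0.07189·sin(-86.863°)) = -457.737 km
|dₓₜ| = 457.737 km

457.7 km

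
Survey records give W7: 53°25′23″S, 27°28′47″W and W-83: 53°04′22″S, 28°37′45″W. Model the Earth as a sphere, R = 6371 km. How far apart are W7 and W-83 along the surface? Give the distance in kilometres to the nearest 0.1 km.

W7: φ = -53.42306°, λ = -27.47972°
W-83: φ = -53.07278°, λ = -28.62917°
Δφ = 0.3503°,  Δλ = -1.1494°
a = sin²(Δφ/2) + cos φ₁ cos φ₂ sin²(Δλ/2) = 0.000045
c = 2·arcsin(√a) = 0.013471 rad = 0.7718°
d = R·c = 6371 × 0.013471 = 85.8 km

85.8 km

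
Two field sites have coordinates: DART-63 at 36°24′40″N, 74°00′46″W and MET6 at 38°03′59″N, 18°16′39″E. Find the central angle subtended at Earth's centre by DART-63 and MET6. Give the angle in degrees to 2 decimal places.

DART-63: φ = +36.41111°, λ = -74.01278°
MET6: φ = +38.06639°, λ = +18.27750°
Δφ = 1.6553°,  Δλ = 92.2903°
a = sin²(Δφ/2) + cos φ₁ cos φ₂ sin²(Δλ/2) = 0.329669
c = 2·arcsin(√a) = 1.223174 rad = 70.0827°

70.08°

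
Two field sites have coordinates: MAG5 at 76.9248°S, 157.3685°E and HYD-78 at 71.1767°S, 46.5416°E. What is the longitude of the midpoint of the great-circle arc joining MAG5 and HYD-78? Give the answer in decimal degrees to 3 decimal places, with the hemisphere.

87.662°E

Bx = cos φ₂ cos Δλ = -0.114717,  By = cos φ₂ sin Δλ = -0.301568
φₘ = atan2(sin φ₁ + sin φ₂, √((cos φ₁ + Bx)² + By²)) = -80.49628°
λₘ = λ₁ + atan2(By, cos φ₁ + Bx) = 87.66167°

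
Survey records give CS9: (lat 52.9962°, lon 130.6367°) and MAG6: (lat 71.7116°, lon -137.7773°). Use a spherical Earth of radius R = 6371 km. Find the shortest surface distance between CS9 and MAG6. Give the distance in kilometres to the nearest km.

4575 km

Δφ = 18.7154°,  Δλ = 91.5860°
a = sin²(Δφ/2) + cos φ₁ cos φ₂ sin²(Δλ/2) = 0.123485
c = 2·arcsin(√a) = 0.718141 rad = 41.1464°
d = R·c = 6371 × 0.718141 = 4575.3 km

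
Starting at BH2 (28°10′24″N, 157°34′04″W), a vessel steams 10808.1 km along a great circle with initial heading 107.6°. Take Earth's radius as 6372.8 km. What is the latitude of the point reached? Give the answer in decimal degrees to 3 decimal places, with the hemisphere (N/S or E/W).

BH2: φ = +28.17333°, λ = -157.56778°
δ = d/R = 10808.1/6372.8 = 1.695974 rad
φ₂ = arcsin(sin φ₁ cos δ + cos φ₁ sin δ cos θ)
   = arcsin(0.47214·-0.12485 + 0.88152·0.99218·-0.30237) = -18.86912°
λ₂ = λ₁ + atan2(sin θ sin δ cos φ₁, cos δ − sin φ₁ sin φ₂) = -69.48062°

18.869°S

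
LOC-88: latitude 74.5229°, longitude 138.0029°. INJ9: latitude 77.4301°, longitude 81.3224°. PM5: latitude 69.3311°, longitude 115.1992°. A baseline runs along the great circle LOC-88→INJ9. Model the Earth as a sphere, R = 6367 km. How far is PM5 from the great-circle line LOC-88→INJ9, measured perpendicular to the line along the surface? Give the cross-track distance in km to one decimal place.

864.1 km

δ₁₃ = central angle LOC-88→PM5 = 0.151570 rad  (haversine)
θ₁₃ = bearing LOC-88→PM5 = 244.962°,  θ₁₂ = bearing LOC-88→INJ9 = 308.614°
dₓₜ = R·arcsin(sin δ₁₃ · sin(θ₁₃ − θ₁₂)) = 6367·arcsin(0.15099·sin(-63.652°)) = -864.133 km
|dₓₜ| = 864.133 km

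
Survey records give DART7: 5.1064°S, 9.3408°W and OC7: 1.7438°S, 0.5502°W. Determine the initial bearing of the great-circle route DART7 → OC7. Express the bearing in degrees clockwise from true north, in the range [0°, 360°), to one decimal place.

69.3°

Δλ = 8.7906°
y = sin Δλ · cos φ₂ = 0.152753
x = cos φ₁ sin φ₂ − sin φ₁ cos φ₂ cos Δλ = 0.057610
θ = atan2(y, x) = 69.3364° → 69.3364° (mod 360°)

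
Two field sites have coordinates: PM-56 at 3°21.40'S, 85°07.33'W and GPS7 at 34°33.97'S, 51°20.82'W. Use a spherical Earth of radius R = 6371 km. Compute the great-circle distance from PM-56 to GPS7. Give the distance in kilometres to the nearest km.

4918 km

PM-56: φ = -3.35667°, λ = -85.12217°
GPS7: φ = -34.56617°, λ = -51.34700°
Δφ = -31.2095°,  Δλ = 33.7752°
a = sin²(Δφ/2) + cos φ₁ cos φ₂ sin²(Δλ/2) = 0.141732
c = 2·arcsin(√a) = 0.771973 rad = 44.2308°
d = R·c = 6371 × 0.771973 = 4918.2 km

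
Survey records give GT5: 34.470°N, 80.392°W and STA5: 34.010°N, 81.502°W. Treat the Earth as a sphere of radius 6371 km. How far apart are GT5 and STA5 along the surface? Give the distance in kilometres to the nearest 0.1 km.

114.1 km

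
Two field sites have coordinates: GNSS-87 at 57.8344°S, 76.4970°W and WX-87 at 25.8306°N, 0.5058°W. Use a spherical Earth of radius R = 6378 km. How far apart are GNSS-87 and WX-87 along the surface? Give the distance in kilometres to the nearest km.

11649 km

Δφ = 83.6650°,  Δλ = 75.9912°
a = sin²(Δφ/2) + cos φ₁ cos φ₂ sin²(Δλ/2) = 0.626420
c = 2·arcsin(√a) = 1.826412 rad = 104.6457°
d = R·c = 6378 × 1.826412 = 11648.9 km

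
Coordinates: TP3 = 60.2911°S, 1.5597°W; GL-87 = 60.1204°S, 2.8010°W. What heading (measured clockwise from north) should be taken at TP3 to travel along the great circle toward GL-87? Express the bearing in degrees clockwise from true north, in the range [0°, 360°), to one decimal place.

Δλ = -1.2413°
y = sin Δλ · cos φ₂ = -0.010792
x = cos φ₁ sin φ₂ − sin φ₁ cos φ₂ cos Δλ = 0.002878
θ = atan2(y, x) = -75.0694° → 284.9306° (mod 360°)

284.9°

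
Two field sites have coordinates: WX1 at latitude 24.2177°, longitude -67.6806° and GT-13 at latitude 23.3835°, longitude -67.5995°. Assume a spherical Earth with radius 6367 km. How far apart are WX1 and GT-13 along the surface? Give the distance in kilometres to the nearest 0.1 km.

93.1 km

Δφ = -0.8342°,  Δλ = 0.0811°
a = sin²(Δφ/2) + cos φ₁ cos φ₂ sin²(Δλ/2) = 0.000053
c = 2·arcsin(√a) = 0.014617 rad = 0.8375°
d = R·c = 6367 × 0.014617 = 93.1 km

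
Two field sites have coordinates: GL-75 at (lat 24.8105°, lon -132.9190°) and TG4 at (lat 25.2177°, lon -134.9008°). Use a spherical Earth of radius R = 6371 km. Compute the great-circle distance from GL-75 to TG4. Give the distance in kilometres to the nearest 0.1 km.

204.8 km

Δφ = 0.4072°,  Δλ = -1.9818°
a = sin²(Δφ/2) + cos φ₁ cos φ₂ sin²(Δλ/2) = 0.000258
c = 2·arcsin(√a) = 0.032140 rad = 1.8415°
d = R·c = 6371 × 0.032140 = 204.8 km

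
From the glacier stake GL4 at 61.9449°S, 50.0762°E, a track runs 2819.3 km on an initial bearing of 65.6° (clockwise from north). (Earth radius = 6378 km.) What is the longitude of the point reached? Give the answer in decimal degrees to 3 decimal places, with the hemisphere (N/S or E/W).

δ = d/R = 2819.3/6378 = 0.442035 rad
φ₂ = arcsin(sin φ₁ cos δ + cos φ₁ sin δ cos θ)
   = arcsin(-0.88250·0.90388 + 0.47032·0.42778·0.41310) = -45.60706°
λ₂ = λ₁ + atan2(sin θ sin δ cos φ₁, cos δ − sin φ₁ sin φ₂) = 83.91577°

83.916°E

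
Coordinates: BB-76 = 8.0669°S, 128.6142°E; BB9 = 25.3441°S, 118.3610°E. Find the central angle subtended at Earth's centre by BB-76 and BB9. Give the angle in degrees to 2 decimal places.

Δφ = -17.2772°,  Δλ = -10.2532°
a = sin²(Δφ/2) + cos φ₁ cos φ₂ sin²(Δλ/2) = 0.029705
c = 2·arcsin(√a) = 0.346434 rad = 19.8492°

19.85°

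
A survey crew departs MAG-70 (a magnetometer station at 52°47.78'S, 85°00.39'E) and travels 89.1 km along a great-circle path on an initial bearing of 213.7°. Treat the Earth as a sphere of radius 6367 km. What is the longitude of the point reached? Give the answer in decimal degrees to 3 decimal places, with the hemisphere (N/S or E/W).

MAG-70: φ = -52.79633°, λ = +85.00650°
δ = d/R = 89.1/6367 = 0.013994 rad
φ₂ = arcsin(sin φ₁ cos δ + cos φ₁ sin δ cos θ)
   = arcsin(-0.79649·0.99990 + 0.60465·0.01399·-0.83195) = -53.46108°
λ₂ = λ₁ + atan2(sin θ sin δ cos φ₁, cos δ − sin φ₁ sin φ₂) = 84.25928°

84.259°E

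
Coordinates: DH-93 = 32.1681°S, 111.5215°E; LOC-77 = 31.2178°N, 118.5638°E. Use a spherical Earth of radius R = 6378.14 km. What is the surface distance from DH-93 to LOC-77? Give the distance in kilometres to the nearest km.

7095 km

Δφ = 63.3859°,  Δλ = 7.0423°
a = sin²(Δφ/2) + cos φ₁ cos φ₂ sin²(Δλ/2) = 0.278741
c = 2·arcsin(√a) = 1.112392 rad = 63.7354°
d = R·c = 6378.14 × 1.112392 = 7095.0 km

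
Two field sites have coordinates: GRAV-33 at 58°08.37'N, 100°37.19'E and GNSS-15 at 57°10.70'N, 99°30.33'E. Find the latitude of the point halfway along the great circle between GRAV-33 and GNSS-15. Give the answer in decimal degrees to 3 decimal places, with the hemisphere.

GRAV-33: φ = +58.13950°, λ = +100.61983°
GNSS-15: φ = +57.17833°, λ = +99.50550°
Bx = cos φ₂ cos Δλ = 0.541924,  By = cos φ₂ sin Δλ = -0.010541
φₘ = atan2(sin φ₁ + sin φ₂, √((cos φ₁ + Bx)² + By²)) = 57.66014°
λₘ = λ₁ + atan2(By, cos φ₁ + Bx) = 100.05529°

57.660°N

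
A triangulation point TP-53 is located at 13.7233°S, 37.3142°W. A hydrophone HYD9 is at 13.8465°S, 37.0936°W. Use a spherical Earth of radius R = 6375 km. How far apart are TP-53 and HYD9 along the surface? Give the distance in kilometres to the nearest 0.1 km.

27.5 km

Δφ = -0.1232°,  Δλ = 0.2206°
a = sin²(Δφ/2) + cos φ₁ cos φ₂ sin²(Δλ/2) = 0.000005
c = 2·arcsin(√a) = 0.004313 rad = 0.2471°
d = R·c = 6375 × 0.004313 = 27.5 km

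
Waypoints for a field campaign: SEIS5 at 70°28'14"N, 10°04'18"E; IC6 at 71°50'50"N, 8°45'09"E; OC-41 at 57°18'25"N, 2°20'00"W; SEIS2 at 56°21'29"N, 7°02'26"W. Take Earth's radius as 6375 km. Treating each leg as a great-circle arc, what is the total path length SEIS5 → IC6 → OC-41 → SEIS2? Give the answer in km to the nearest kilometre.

2161 km

SEIS5: φ = +70.47056°, λ = +10.07167°
IC6: φ = +71.84722°, λ = +8.75250°
OC-41: φ = +57.30694°, λ = -2.33333°
SEIS2: φ = +56.35806°, λ = -7.04056°
SEIS5→IC6: c = 0.025150 rad, d = 160.33 km
IC6→OC-41: c = 0.265995 rad, d = 1695.72 km
OC-41→SEIS2: c = 0.047889 rad, d = 305.29 km
Total = 160.33 + 1695.72 + 305.29 = 2161.34 km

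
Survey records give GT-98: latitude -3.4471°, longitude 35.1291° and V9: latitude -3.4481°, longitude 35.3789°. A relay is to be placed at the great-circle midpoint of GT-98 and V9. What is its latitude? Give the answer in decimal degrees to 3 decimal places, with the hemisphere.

3.448°S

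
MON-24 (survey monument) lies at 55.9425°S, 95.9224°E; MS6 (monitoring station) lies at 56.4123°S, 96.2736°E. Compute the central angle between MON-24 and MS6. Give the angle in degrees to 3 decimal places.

0.509°

Δφ = -0.4698°,  Δλ = 0.3512°
a = sin²(Δφ/2) + cos φ₁ cos φ₂ sin²(Δλ/2) = 0.000020
c = 2·arcsin(√a) = 0.008881 rad = 0.5088°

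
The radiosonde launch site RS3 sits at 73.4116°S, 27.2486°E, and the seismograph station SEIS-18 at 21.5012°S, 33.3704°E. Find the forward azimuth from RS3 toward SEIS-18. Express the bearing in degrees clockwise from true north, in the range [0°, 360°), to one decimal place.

7.2°

Δλ = 6.1218°
y = sin Δλ · cos φ₂ = 0.099221
x = cos φ₁ sin φ₂ − sin φ₁ cos φ₂ cos Δλ = 0.781962
θ = atan2(y, x) = 7.2315° → 7.2315° (mod 360°)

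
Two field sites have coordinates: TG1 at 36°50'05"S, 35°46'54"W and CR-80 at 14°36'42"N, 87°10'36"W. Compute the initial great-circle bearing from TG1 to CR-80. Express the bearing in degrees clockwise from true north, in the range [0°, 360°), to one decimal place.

306.7°

TG1: φ = -36.83472°, λ = -35.78167°
CR-80: φ = +14.61167°, λ = -87.17667°
Δλ = -51.3950°
y = sin Δλ · cos φ₂ = -0.756192
x = cos φ₁ sin φ₂ − sin φ₁ cos φ₂ cos Δλ = 0.563870
θ = atan2(y, x) = -53.2892° → 306.7108° (mod 360°)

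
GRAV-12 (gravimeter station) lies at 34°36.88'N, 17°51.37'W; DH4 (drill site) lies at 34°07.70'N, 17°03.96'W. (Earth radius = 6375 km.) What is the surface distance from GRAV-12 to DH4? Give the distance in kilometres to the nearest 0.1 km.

90.5 km

GRAV-12: φ = +34.61467°, λ = -17.85617°
DH4: φ = +34.12833°, λ = -17.06600°
Δφ = -0.4863°,  Δλ = 0.7902°
a = sin²(Δφ/2) + cos φ₁ cos φ₂ sin²(Δλ/2) = 0.000050
c = 2·arcsin(√a) = 0.014199 rad = 0.8136°
d = R·c = 6375 × 0.014199 = 90.5 km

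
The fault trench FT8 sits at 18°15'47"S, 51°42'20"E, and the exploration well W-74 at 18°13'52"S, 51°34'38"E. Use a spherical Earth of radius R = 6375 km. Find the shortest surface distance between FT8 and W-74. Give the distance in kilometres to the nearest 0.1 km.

14.0 km

FT8: φ = -18.26306°, λ = +51.70556°
W-74: φ = -18.23111°, λ = +51.57722°
Δφ = 0.0319°,  Δλ = -0.1283°
a = sin²(Δφ/2) + cos φ₁ cos φ₂ sin²(Δλ/2) = 0.000001
c = 2·arcsin(√a) = 0.002199 rad = 0.1260°
d = R·c = 6375 × 0.002199 = 14.0 km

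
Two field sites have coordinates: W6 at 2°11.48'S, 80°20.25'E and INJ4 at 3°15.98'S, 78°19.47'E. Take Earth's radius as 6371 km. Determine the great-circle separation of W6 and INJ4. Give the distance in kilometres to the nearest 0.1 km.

253.5 km

W6: φ = -2.19133°, λ = +80.33750°
INJ4: φ = -3.26633°, λ = +78.32450°
Δφ = -1.0750°,  Δλ = -2.0130°
a = sin²(Δφ/2) + cos φ₁ cos φ₂ sin²(Δλ/2) = 0.000396
c = 2·arcsin(√a) = 0.039794 rad = 2.2800°
d = R·c = 6371 × 0.039794 = 253.5 km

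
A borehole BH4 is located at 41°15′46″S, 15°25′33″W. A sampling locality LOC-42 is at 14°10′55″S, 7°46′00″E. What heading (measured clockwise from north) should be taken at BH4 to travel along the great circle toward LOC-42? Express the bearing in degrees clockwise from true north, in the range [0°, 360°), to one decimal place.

BH4: φ = -41.26278°, λ = -15.42583°
LOC-42: φ = -14.18194°, λ = +7.76667°
Δλ = 23.1925°
y = sin Δλ · cos φ₂ = 0.381819
x = cos φ₁ sin φ₂ − sin φ₁ cos φ₂ cos Δλ = 0.403574
θ = atan2(y, x) = 43.4133° → 43.4133° (mod 360°)

43.4°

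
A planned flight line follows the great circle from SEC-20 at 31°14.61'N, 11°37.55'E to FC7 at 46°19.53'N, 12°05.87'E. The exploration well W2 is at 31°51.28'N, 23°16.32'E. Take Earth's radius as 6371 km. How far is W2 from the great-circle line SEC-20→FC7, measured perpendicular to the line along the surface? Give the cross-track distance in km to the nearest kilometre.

SEC-20: φ = +31.24350°, λ = +11.62583°
FC7: φ = +46.32550°, λ = +12.09783°
W2: φ = +31.85467°, λ = +23.27200°
δ₁₃ = central angle SEC-20→W2 = 0.173465 rad  (haversine)
θ₁₃ = bearing SEC-20→W2 = 83.434°,  θ₁₂ = bearing SEC-20→FC7 = 1.252°
dₓₜ = R·arcsin(sin δ₁₃ · sin(θ₁₃ − θ₁₂)) = 6371·arcsin(0.17260·sin(82.181°)) = 1094.767 km
|dₓₜ| = 1094.767 km

1095 km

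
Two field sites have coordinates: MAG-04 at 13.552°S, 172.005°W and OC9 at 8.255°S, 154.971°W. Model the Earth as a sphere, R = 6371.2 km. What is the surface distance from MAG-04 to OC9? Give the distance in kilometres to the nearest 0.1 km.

Δφ = 5.2970°,  Δλ = 17.0340°
a = sin²(Δφ/2) + cos φ₁ cos φ₂ sin²(Δλ/2) = 0.023238
c = 2·arcsin(√a) = 0.306074 rad = 17.5367°
d = R·c = 6371.2 × 0.306074 = 1950.1 km

1950.1 km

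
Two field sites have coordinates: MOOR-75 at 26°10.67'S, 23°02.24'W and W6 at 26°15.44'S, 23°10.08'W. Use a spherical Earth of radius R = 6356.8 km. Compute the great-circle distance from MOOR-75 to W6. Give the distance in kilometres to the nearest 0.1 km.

MOOR-75: φ = -26.17783°, λ = -23.03733°
W6: φ = -26.25733°, λ = -23.16800°
Δφ = -0.0795°,  Δλ = -0.1307°
a = sin²(Δφ/2) + cos φ₁ cos φ₂ sin²(Δλ/2) = 0.000002
c = 2·arcsin(√a) = 0.002472 rad = 0.1416°
d = R·c = 6356.8 × 0.002472 = 15.7 km

15.7 km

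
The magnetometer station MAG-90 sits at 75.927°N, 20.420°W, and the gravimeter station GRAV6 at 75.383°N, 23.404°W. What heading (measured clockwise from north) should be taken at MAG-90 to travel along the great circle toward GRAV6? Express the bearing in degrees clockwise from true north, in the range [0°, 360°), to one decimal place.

235.1°

Δλ = -2.9840°
y = sin Δλ · cos φ₂ = -0.013137
x = cos φ₁ sin φ₂ − sin φ₁ cos φ₂ cos Δλ = -0.009163
θ = atan2(y, x) = -124.8944° → 235.1056° (mod 360°)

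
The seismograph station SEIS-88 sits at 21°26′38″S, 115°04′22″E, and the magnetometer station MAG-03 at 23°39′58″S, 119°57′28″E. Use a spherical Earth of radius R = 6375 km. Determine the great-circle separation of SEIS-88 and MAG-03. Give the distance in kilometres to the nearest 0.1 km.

559.5 km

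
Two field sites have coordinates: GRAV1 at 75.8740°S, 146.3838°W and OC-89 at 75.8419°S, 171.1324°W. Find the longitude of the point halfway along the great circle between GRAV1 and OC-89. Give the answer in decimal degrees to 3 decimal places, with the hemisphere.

Bx = cos φ₂ cos Δλ = 0.222133,  By = cos φ₂ sin Δλ = -0.102398
φₘ = atan2(sin φ₁ + sin φ₂, √((cos φ₁ + Bx)² + By²)) = -76.17374°
λₘ = λ₁ + atan2(By, cos φ₁ + Bx) = -158.77208°

158.772°W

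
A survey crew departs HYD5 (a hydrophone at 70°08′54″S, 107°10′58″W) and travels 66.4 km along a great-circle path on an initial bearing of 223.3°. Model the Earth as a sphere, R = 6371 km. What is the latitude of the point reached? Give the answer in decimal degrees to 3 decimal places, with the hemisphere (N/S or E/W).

HYD5: φ = -70.14833°, λ = -107.18278°
δ = d/R = 66.4/6371 = 0.010422 rad
φ₂ = arcsin(sin φ₁ cos δ + cos φ₁ sin δ cos θ)
   = arcsin(-0.94057·0.99995 + 0.33959·0.01042·-0.72777) = -70.57878°
λ₂ = λ₁ + atan2(sin θ sin δ cos φ₁, cos δ − sin φ₁ sin φ₂) = -108.41450°

70.579°S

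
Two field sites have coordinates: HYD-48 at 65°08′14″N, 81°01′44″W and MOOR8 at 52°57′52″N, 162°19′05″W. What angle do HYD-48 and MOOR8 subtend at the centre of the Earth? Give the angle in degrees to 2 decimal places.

40.30°

HYD-48: φ = +65.13722°, λ = -81.02889°
MOOR8: φ = +52.96444°, λ = -162.31806°
Δφ = -12.1728°,  Δλ = -81.2892°
a = sin²(Δφ/2) + cos φ₁ cos φ₂ sin²(Δλ/2) = 0.118685
c = 2·arcsin(√a) = 0.703428 rad = 40.3035°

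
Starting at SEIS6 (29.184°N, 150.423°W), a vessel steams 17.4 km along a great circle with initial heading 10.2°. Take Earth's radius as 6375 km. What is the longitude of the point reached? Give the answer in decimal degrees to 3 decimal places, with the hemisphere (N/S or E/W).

150.391°W

δ = d/R = 17.4/6375 = 0.002729 rad
φ₂ = arcsin(sin φ₁ cos δ + cos φ₁ sin δ cos θ)
   = arcsin(0.48762·1.00000 + 0.87306·0.00273·0.98420) = 29.33791°
λ₂ = λ₁ + atan2(sin θ sin δ cos φ₁, cos δ − sin φ₁ sin φ₂) = -150.39123°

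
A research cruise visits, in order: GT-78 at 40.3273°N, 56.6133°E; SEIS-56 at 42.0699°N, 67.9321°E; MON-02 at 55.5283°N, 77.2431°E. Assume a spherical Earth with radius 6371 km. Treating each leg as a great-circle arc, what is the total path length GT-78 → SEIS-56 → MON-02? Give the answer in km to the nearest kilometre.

GT-78→SEIS-56: c = 0.151601 rad, d = 965.85 km
SEIS-56→MON-02: c = 0.257603 rad, d = 1641.19 km
Total = 965.85 + 1641.19 = 2607.04 km

2607 km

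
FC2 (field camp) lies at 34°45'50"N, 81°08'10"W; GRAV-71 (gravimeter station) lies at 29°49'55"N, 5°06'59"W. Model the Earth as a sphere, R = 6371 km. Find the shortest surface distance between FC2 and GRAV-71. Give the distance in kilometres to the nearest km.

6992 km

FC2: φ = +34.76389°, λ = -81.13611°
GRAV-71: φ = +29.83194°, λ = -5.11639°
Δφ = -4.9319°,  Δλ = 76.0197°
a = sin²(Δφ/2) + cos φ₁ cos φ₂ sin²(Δλ/2) = 0.272092
c = 2·arcsin(√a) = 1.097508 rad = 62.8826°
d = R·c = 6371 × 1.097508 = 6992.2 km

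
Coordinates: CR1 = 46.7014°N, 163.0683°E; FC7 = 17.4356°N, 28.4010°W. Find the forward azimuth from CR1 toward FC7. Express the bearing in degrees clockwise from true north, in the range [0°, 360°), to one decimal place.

12.1°

Δλ = 168.5307°
y = sin Δλ · cos φ₂ = 0.189707
x = cos φ₁ sin φ₂ − sin φ₁ cos φ₂ cos Δλ = 0.885974
θ = atan2(y, x) = 12.0858° → 12.0858° (mod 360°)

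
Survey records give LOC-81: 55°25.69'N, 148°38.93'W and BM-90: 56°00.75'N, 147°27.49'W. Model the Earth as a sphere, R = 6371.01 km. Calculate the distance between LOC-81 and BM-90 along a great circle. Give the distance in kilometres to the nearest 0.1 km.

LOC-81: φ = +55.42817°, λ = -148.64883°
BM-90: φ = +56.01250°, λ = -147.45817°
Δφ = 0.5843°,  Δλ = 1.1907°
a = sin²(Δφ/2) + cos φ₁ cos φ₂ sin²(Δλ/2) = 0.000060
c = 2·arcsin(√a) = 0.015524 rad = 0.8895°
d = R·c = 6371.01 × 0.015524 = 98.9 km

98.9 km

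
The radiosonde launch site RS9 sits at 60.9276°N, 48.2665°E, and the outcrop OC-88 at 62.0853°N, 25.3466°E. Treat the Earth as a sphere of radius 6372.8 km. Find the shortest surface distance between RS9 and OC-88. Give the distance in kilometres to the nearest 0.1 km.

1216.5 km

Δφ = 1.1577°,  Δλ = -22.9199°
a = sin²(Δφ/2) + cos φ₁ cos φ₂ sin²(Δλ/2) = 0.009082
c = 2·arcsin(√a) = 0.190888 rad = 10.9371°
d = R·c = 6372.8 × 0.190888 = 1216.5 km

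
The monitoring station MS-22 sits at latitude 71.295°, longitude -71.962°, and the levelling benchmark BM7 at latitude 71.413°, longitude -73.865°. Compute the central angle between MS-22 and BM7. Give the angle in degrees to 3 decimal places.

0.620°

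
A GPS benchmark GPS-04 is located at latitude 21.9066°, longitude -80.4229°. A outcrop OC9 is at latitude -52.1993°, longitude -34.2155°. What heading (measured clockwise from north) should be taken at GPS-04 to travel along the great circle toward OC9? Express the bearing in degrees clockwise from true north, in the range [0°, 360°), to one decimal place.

153.6°

Δλ = 46.2074°
y = sin Δλ · cos φ₂ = 0.442434
x = cos φ₁ sin φ₂ − sin φ₁ cos φ₂ cos Δλ = -0.891349
θ = atan2(y, x) = 153.6018° → 153.6018° (mod 360°)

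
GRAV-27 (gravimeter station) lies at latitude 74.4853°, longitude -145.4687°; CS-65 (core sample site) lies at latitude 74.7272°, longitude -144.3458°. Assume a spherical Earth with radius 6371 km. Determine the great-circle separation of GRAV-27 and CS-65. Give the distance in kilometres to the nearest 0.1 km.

42.7 km

Δφ = 0.2419°,  Δλ = 1.1229°
a = sin²(Δφ/2) + cos φ₁ cos φ₂ sin²(Δλ/2) = 0.000011
c = 2·arcsin(√a) = 0.006700 rad = 0.3839°
d = R·c = 6371 × 0.006700 = 42.7 km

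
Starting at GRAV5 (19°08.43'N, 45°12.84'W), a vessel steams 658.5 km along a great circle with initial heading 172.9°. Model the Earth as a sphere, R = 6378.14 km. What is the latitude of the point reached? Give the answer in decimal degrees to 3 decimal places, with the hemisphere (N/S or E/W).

13.269°N

GRAV5: φ = +19.14050°, λ = -45.21400°
δ = d/R = 658.5/6378.14 = 0.103243 rad
φ₂ = arcsin(sin φ₁ cos δ + cos φ₁ sin δ cos θ)
   = arcsin(0.32789·0.99468 + 0.94472·0.10306·-0.99233) = 13.26904°
λ₂ = λ₁ + atan2(sin θ sin δ cos φ₁, cos δ − sin φ₁ sin φ₂) = -44.46410°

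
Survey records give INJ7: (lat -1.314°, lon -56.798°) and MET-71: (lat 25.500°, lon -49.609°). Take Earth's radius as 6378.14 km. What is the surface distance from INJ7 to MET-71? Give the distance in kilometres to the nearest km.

Δφ = 26.8140°,  Δλ = 7.1890°
a = sin²(Δφ/2) + cos φ₁ cos φ₂ sin²(Δλ/2) = 0.057309
c = 2·arcsin(√a) = 0.483481 rad = 27.7014°
d = R·c = 6378.14 × 0.483481 = 3083.7 km

3084 km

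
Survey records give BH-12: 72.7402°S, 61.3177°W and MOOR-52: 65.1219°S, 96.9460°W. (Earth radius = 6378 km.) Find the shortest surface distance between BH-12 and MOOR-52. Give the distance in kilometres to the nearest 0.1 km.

1622.7 km

Δφ = 7.6183°,  Δλ = -35.6283°
a = sin²(Δφ/2) + cos φ₁ cos φ₂ sin²(Δλ/2) = 0.016096
c = 2·arcsin(√a) = 0.254424 rad = 14.5774°
d = R·c = 6378 × 0.254424 = 1622.7 km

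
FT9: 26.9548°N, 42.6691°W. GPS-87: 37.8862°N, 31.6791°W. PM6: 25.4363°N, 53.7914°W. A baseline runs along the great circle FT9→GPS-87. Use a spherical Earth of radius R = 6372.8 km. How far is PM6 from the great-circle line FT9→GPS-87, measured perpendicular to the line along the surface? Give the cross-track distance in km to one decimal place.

810.2 km

δ₁₃ = central angle FT9→PM6 = 0.176126 rad  (haversine)
θ₁₃ = bearing FT9→PM6 = 263.837°,  θ₁₂ = bearing FT9→GPS-87 = 37.484°
dₓₜ = R·arcsin(sin δ₁₃ · sin(θ₁₃ − θ₁₂)) = 6372.8·arcsin(0.17522·sin(226.353°)) = -810.177 km
|dₓₜ| = 810.177 km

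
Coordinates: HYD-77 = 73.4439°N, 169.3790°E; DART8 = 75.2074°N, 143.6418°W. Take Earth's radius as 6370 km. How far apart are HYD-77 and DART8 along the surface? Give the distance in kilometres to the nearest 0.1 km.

1386.4 km

Δφ = 1.7635°,  Δλ = 46.9792°
a = sin²(Δφ/2) + cos φ₁ cos φ₂ sin²(Δλ/2) = 0.011795
c = 2·arcsin(√a) = 0.217641 rad = 12.4699°
d = R·c = 6370 × 0.217641 = 1386.4 km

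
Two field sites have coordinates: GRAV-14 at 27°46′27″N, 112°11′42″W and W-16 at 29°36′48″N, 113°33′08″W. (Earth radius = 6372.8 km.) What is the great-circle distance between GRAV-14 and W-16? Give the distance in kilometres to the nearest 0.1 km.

GRAV-14: φ = +27.77417°, λ = -112.19500°
W-16: φ = +29.61333°, λ = -113.55222°
Δφ = 1.8392°,  Δλ = -1.3572°
a = sin²(Δφ/2) + cos φ₁ cos φ₂ sin²(Δλ/2) = 0.000365
c = 2·arcsin(√a) = 0.038237 rad = 2.1908°
d = R·c = 6372.8 × 0.038237 = 243.7 km

243.7 km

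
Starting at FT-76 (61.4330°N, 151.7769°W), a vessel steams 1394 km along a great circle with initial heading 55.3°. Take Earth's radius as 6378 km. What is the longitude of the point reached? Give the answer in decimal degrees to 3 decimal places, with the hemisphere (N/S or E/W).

125.332°W

δ = d/R = 1394/6378 = 0.218564 rad
φ₂ = arcsin(sin φ₁ cos δ + cos φ₁ sin δ cos θ)
   = arcsin(0.87826·0.97621 + 0.47819·0.21683·0.56928) = 66.40388°
λ₂ = λ₁ + atan2(sin θ sin δ cos φ₁, cos δ − sin φ₁ sin φ₂) = -125.33182°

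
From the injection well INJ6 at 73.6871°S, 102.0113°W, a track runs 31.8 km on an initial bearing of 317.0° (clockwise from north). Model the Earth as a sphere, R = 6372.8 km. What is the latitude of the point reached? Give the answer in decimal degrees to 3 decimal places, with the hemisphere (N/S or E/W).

73.477°S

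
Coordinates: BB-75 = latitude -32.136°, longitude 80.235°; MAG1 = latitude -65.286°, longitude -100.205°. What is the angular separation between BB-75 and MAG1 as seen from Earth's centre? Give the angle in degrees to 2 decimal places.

82.58°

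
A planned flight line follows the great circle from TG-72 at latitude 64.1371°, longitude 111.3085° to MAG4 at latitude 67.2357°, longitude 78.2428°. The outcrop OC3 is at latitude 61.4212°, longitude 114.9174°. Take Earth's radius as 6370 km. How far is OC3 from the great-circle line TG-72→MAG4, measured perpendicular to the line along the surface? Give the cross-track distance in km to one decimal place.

δ₁₃ = central angle TG-72→OC3 = 0.055452 rad  (haversine)
θ₁₃ = bearing TG-72→OC3 = 147.092°,  θ₁₂ = bearing TG-72→MAG4 = 297.616°
dₓₜ = R·arcsin(sin δ₁₃ · sin(θ₁₃ − θ₁₂)) = 6370·arcsin(0.05542·sin(-150.524°)) = -173.738 km
|dₓₜ| = 173.738 km

173.7 km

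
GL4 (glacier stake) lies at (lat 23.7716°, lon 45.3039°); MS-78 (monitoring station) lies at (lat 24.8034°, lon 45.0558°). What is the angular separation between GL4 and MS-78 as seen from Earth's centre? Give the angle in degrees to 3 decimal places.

Δφ = 1.0318°,  Δλ = -0.2481°
a = sin²(Δφ/2) + cos φ₁ cos φ₂ sin²(Δλ/2) = 0.000085
c = 2·arcsin(√a) = 0.018436 rad = 1.0563°

1.056°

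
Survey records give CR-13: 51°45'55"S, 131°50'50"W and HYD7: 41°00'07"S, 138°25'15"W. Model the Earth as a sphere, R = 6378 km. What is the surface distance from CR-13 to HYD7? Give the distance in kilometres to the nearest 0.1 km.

CR-13: φ = -51.76528°, λ = -131.84722°
HYD7: φ = -41.00194°, λ = -138.42083°
Δφ = 10.7633°,  Δλ = -6.5736°
a = sin²(Δφ/2) + cos φ₁ cos φ₂ sin²(Δλ/2) = 0.010332
c = 2·arcsin(√a) = 0.203643 rad = 11.6679°
d = R·c = 6378 × 0.203643 = 1298.8 km

1298.8 km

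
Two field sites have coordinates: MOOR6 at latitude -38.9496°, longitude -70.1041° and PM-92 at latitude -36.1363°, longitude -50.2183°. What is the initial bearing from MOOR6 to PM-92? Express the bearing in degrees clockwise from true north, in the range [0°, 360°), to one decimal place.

86.1°

Δλ = 19.8858°
y = sin Δλ · cos φ₂ = 0.274708
x = cos φ₁ sin φ₂ − sin φ₁ cos φ₂ cos Δλ = 0.018809
θ = atan2(y, x) = 86.0831° → 86.0831° (mod 360°)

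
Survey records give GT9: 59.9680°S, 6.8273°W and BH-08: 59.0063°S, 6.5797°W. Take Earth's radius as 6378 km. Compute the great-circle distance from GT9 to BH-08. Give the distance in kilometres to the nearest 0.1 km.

Δφ = 0.9617°,  Δλ = 0.2476°
a = sin²(Δφ/2) + cos φ₁ cos φ₂ sin²(Δλ/2) = 0.000072
c = 2·arcsin(√a) = 0.016928 rad = 0.9699°
d = R·c = 6378 × 0.016928 = 108.0 km

108.0 km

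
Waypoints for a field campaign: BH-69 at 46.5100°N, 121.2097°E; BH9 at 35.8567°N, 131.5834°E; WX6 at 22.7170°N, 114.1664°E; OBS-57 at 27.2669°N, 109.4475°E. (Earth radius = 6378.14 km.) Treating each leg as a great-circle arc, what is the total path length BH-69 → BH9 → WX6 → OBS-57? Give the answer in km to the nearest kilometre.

BH-69→BH9: c = 0.230089 rad, d = 1467.54 km
BH9→WX6: c = 0.349506 rad, d = 2229.20 km
WX6→OBS-57: c = 0.108964 rad, d = 694.99 km
Total = 1467.54 + 2229.20 + 694.99 = 4391.72 km

4392 km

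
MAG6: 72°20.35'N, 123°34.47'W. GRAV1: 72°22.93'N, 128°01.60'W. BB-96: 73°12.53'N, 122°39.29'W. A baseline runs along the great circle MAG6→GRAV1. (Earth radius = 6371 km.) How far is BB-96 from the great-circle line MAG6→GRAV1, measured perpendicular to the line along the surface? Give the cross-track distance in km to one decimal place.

MAG6: φ = +72.33917°, λ = -123.57450°
GRAV1: φ = +72.38217°, λ = -128.02667°
BB-96: φ = +73.20883°, λ = -122.65483°
δ₁₃ = central angle MAG6→BB-96 = 0.015905 rad  (haversine)
θ₁₃ = bearing MAG6→BB-96 = 16.950°,  θ₁₂ = bearing MAG6→GRAV1 = 273.946°
dₓₜ = R·arcsin(sin δ₁₃ · sin(θ₁₃ − θ₁₂)) = 6371·arcsin(0.01590·sin(-256.996°)) = 98.732 km
|dₓₜ| = 98.732 km

98.7 km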